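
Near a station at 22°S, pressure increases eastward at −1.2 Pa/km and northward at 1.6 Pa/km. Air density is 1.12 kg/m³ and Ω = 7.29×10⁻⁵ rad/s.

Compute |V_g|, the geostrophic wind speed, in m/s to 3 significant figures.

Coriolis parameter at 22°S:
f = 2Ω sin φ = 2 × 7.29×10⁻⁵ × sin 22° = 5.46×10⁻⁵ s⁻¹
In the Southern Hemisphere f is negative: f = −5.46×10⁻⁵ s⁻¹.
Component geostrophic relations (x east, y north):
u_g = −(1/(fρ)) ∂P/∂y,  v_g = (1/(fρ)) ∂P/∂x
u_g = −(1.6×10⁻³)/(−5.46×10⁻⁵ × 1.12) = 26.2 m/s;  v_g = (−1.2×10⁻³)/(−5.46×10⁻⁵ × 1.12) = 19.6 m/s
|V_g| = √(u_g² + v_g²) = 32.7 m/s

32.7 m/s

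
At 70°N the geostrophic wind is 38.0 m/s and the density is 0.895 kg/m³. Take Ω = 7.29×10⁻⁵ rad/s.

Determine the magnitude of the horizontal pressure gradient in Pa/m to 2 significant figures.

Coriolis parameter at 70°N:
f = 2Ω sin φ = 2 × 7.29×10⁻⁵ × sin 70° = 1.37×10⁻⁴ s⁻¹
Geostrophic balance rearranged: |∂P/∂n| = f ρ V_g
|∂P/∂n| = 1.37×10⁻⁴ × 0.895 × 38.0 = 4.66×10⁻³ Pa/m

4.7×10⁻³ Pa/m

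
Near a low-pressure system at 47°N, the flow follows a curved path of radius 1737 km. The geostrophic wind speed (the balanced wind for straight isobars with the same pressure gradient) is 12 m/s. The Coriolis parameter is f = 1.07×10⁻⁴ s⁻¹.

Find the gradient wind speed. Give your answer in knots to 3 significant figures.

22.0 knots

Around a low, centrifugal force acts outward with Coriolis, so pressure-gradient force balances both:
(1/ρ)|∂P/∂n| = fV + V²/R  →  V² + fR·V − fR·V_g = 0
With fR = 1.07×10⁻⁴ × 1737×10³ m = 186 m/s:
V = [−fR + √((fR)² + 4 fR V_g)]/2 = [−186 + √(186² + 4×186×12)]/2 = 11.3 m/s
Subgeostrophic (V < V_g = 12 m/s), as expected around a low.
Converting: 11.3 m/s × 1.944 = 22.0 knots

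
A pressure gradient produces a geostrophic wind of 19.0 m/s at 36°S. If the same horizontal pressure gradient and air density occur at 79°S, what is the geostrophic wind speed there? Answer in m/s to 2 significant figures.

11 m/s

With the same pressure gradient and density, V_g ∝ 1/f ∝ 1/sin φ.
V₂ = V₁ · sin φ₁ / sin φ₂ = 19.0 × sin 36° / sin 79°
V₂ = 19.0 × 0.5878/0.9816 = 11 m/s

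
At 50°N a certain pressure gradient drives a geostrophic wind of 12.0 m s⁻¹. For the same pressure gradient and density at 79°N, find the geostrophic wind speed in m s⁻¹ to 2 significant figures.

9.4 m s⁻¹

With the same pressure gradient and density, V_g ∝ 1/f ∝ 1/sin φ.
V₂ = V₁ · sin φ₁ / sin φ₂ = 12.0 × sin 50° / sin 79°
V₂ = 12.0 × 0.7660/0.9816 = 9.4 m s⁻¹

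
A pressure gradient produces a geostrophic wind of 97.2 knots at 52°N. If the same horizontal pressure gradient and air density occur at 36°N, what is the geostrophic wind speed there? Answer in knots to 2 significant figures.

With the same pressure gradient and density, V_g ∝ 1/f ∝ 1/sin φ.
V₂ = V₁ · sin φ₁ / sin φ₂ = 97.2 × sin 52° / sin 36°
V₂ = 97.2 × 0.7880/0.5878 = 130 knots

130 knots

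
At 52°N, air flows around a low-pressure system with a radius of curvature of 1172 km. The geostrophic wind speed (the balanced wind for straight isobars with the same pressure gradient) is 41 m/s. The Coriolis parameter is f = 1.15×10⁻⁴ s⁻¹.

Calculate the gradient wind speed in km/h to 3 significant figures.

Around a low, centrifugal force acts outward with Coriolis, so pressure-gradient force balances both:
(1/ρ)|∂P/∂n| = fV + V²/R  →  V² + fR·V − fR·V_g = 0
With fR = 1.15×10⁻⁴ × 1172×10³ m = 135 m/s:
V = [−fR + √((fR)² + 4 fR V_g)]/2 = [−135 + √(135² + 4×135×41)]/2 = 32.9 m/s
Subgeostrophic (V < V_g = 41 m/s), as expected around a low.
Converting: 32.9 m/s × 3.6 = 119 km/h

119 km/h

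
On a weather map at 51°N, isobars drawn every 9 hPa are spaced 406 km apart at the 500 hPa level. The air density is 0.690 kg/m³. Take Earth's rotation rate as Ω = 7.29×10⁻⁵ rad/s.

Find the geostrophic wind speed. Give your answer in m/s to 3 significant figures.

28.4 m/s

Coriolis parameter at 51°N:
f = 2Ω sin φ = 2 × 7.29×10⁻⁵ × sin 51° = 1.13×10⁻⁴ s⁻¹
Pressure gradient: |∂P/∂n| = 900 Pa / 406000 m = 2.22×10⁻³ Pa/m
Geostrophic balance (pressure-gradient force = Coriolis force):
V_g = (1/(fρ)) |∂P/∂n| = 2.22×10⁻³ / (1.13×10⁻⁴ × 0.690) = 28.4 m/s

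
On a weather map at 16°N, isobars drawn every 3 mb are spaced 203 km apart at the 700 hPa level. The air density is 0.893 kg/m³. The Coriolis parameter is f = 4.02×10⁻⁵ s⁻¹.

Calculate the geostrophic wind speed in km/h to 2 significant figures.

150 km/h

Pressure gradient: |∂P/∂n| = 300 Pa / 203000 m = 1.48×10⁻³ Pa/m
Geostrophic balance (pressure-gradient force = Coriolis force):
V_g = (1/(fρ)) |∂P/∂n| = 1.48×10⁻³ / (4.02×10⁻⁵ × 0.893) = 41.2 m/s
Converting: 41.2 m/s × 3.6 = 150 km/h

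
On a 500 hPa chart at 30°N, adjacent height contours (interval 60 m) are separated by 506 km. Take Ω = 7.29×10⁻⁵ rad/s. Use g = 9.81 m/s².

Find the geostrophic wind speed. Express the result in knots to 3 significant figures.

Coriolis parameter at 30°N:
f = 2Ω sin φ = 2 × 7.29×10⁻⁵ × sin 30° = 7.29×10⁻⁵ s⁻¹
Height gradient: |∂Z/∂n| = 60 m / 506000 m = 1.19×10⁻⁴
On a pressure surface, geostrophic balance gives V_g = (g/f)|∂Z/∂n|:
V_g = 9.81 × 1.19×10⁻⁴ / 7.29×10⁻⁵ = 16.0 m/s
Converting: 16.0 m/s × 1.944 = 31.0 knots

31.0 knots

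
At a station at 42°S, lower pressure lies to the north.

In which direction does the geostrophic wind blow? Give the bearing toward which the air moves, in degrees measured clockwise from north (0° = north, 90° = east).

The pressure-gradient force points toward the north (bearing 000°).
Geostrophic balance: in the Southern Hemisphere the Coriolis force deflects motion to the left, so the geostrophic wind blows 90° to the left of the pressure-gradient force (low pressure on the right).
Rotating 000° by 90° counterclockwise gives 270° — the wind blows toward the west.

270°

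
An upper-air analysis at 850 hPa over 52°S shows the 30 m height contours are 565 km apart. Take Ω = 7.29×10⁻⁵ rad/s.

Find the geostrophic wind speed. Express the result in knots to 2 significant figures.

8.8 knots

Coriolis parameter at 52°S:
f = 2Ω sin φ = 2 × 7.29×10⁻⁵ × sin 52° = 1.15×10⁻⁴ s⁻¹
Height gradient: |∂Z/∂n| = 30 m / 565000 m = 5.31×10⁻⁵
On a pressure surface, geostrophic balance gives V_g = (g/f)|∂Z/∂n|:
V_g = 9.81 × 5.31×10⁻⁵ / 1.15×10⁻⁴ = 4.53 m/s
Converting: 4.53 m/s × 1.944 = 8.8 knots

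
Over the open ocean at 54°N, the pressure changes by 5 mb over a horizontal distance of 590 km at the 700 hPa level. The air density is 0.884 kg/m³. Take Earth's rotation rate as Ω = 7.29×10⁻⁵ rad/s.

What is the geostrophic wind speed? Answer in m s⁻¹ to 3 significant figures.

8.13 m s⁻¹

Coriolis parameter at 54°N:
f = 2Ω sin φ = 2 × 7.29×10⁻⁵ × sin 54° = 1.18×10⁻⁴ s⁻¹
Pressure gradient: |∂P/∂n| = 500 Pa / 590000 m = 8.47×10⁻⁴ Pa/m
Geostrophic balance (pressure-gradient force = Coriolis force):
V_g = (1/(fρ)) |∂P/∂n| = 8.47×10⁻⁴ / (1.18×10⁻⁴ × 0.884) = 8.13 m/s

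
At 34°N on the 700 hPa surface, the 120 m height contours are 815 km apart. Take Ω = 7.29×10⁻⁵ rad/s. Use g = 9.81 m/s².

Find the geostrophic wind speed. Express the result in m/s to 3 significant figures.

17.7 m/s

Coriolis parameter at 34°N:
f = 2Ω sin φ = 2 × 7.29×10⁻⁵ × sin 34° = 8.15×10⁻⁵ s⁻¹
Height gradient: |∂Z/∂n| = 120 m / 815000 m = 1.47×10⁻⁴
On a pressure surface, geostrophic balance gives V_g = (g/f)|∂Z/∂n|:
V_g = 9.81 × 1.47×10⁻⁴ / 8.15×10⁻⁵ = 17.7 m/s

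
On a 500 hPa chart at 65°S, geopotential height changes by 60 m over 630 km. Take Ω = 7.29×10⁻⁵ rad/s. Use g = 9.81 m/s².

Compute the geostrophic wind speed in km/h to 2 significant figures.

25 km/h

Coriolis parameter at 65°S:
f = 2Ω sin φ = 2 × 7.29×10⁻⁵ × sin 65° = 1.32×10⁻⁴ s⁻¹
Height gradient: |∂Z/∂n| = 60 m / 630000 m = 9.52×10⁻⁵
On a pressure surface, geostrophic balance gives V_g = (g/f)|∂Z/∂n|:
V_g = 9.81 × 9.52×10⁻⁵ / 1.32×10⁻⁴ = 7.07 m/s
Converting: 7.07 m/s × 3.6 = 25 km/h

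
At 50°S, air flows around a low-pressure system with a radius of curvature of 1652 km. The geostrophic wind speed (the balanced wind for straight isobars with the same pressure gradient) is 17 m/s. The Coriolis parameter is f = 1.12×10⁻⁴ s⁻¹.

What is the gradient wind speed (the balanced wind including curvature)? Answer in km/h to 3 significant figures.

56.4 km/h

Around a low, centrifugal force acts outward with Coriolis, so pressure-gradient force balances both:
(1/ρ)|∂P/∂n| = fV + V²/R  →  V² + fR·V − fR·V_g = 0
With fR = 1.12×10⁻⁴ × 1652×10³ m = 185 m/s:
V = [−fR + √((fR)² + 4 fR V_g)]/2 = [−185 + √(185² + 4×185×17)]/2 = 15.7 m/s
Subgeostrophic (V < V_g = 17 m/s), as expected around a low.
Converting: 15.7 m/s × 3.6 = 56.4 km/h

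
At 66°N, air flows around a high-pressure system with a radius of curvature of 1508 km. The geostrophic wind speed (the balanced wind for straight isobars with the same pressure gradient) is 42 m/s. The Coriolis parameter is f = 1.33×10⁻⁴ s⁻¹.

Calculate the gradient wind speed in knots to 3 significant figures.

Around a high, pressure-gradient force acts outward with centrifugal, so Coriolis balances both:
fV = (1/ρ)|∂P/∂n| + V²/R  →  V² − fR·V + fR·V_g = 0
With fR = 1.33×10⁻⁴ × 1508×10³ m = 201 m/s:
V = [fR − √((fR)² − 4 fR V_g)]/2 = [201 − √(201² − 4×201×42)]/2 = 59.9 m/s
Supergeostrophic (V > V_g = 42 m/s), as expected around a high.
Converting: 59.9 m/s × 1.944 = 116 knots

116 knots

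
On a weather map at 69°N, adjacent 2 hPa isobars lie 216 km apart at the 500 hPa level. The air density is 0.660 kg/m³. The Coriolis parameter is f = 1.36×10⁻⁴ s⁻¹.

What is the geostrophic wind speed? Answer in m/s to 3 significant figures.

10.3 m/s

Pressure gradient: |∂P/∂n| = 200 Pa / 216000 m = 9.26×10⁻⁴ Pa/m
Geostrophic balance (pressure-gradient force = Coriolis force):
V_g = (1/(fρ)) |∂P/∂n| = 9.26×10⁻⁴ / (1.36×10⁻⁴ × 0.660) = 10.3 m/s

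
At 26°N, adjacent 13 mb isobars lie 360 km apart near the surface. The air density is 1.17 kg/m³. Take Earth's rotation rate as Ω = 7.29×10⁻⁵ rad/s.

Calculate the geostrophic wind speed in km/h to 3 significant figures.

174 km/h

Coriolis parameter at 26°N:
f = 2Ω sin φ = 2 × 7.29×10⁻⁵ × sin 26° = 6.39×10⁻⁵ s⁻¹
Pressure gradient: |∂P/∂n| = 1300 Pa / 360000 m = 3.61×10⁻³ Pa/m
Geostrophic balance (pressure-gradient force = Coriolis force):
V_g = (1/(fρ)) |∂P/∂n| = 3.61×10⁻³ / (6.39×10⁻⁵ × 1.17) = 48.3 m/s
Converting: 48.3 m/s × 3.6 = 174 km/h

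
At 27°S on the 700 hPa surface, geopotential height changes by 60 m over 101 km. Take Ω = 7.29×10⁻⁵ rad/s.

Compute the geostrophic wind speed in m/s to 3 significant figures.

88.0 m/s

Coriolis parameter at 27°S:
f = 2Ω sin φ = 2 × 7.29×10⁻⁵ × sin 27° = 6.62×10⁻⁵ s⁻¹
Height gradient: |∂Z/∂n| = 60 m / 101000 m = 5.94×10⁻⁴
On a pressure surface, geostrophic balance gives V_g = (g/f)|∂Z/∂n|:
V_g = 9.81 × 5.94×10⁻⁴ / 6.62×10⁻⁵ = 88.0 m/s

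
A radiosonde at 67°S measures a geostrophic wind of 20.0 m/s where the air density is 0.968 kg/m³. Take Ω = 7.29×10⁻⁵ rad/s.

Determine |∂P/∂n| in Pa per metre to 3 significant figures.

Coriolis parameter at 67°S:
f = 2Ω sin φ = 2 × 7.29×10⁻⁵ × sin 67° = 1.34×10⁻⁴ s⁻¹
Geostrophic balance rearranged: |∂P/∂n| = f ρ V_g
|∂P/∂n| = 1.34×10⁻⁴ × 0.968 × 20.0 = 2.60×10⁻³ Pa/m

2.60×10⁻³ Pa/m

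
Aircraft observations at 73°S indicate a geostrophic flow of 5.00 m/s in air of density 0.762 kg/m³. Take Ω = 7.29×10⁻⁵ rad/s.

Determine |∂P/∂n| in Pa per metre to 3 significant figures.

Coriolis parameter at 73°S:
f = 2Ω sin φ = 2 × 7.29×10⁻⁵ × sin 73° = 1.39×10⁻⁴ s⁻¹
Geostrophic balance rearranged: |∂P/∂n| = f ρ V_g
|∂P/∂n| = 1.39×10⁻⁴ × 0.762 × 5.00 = 5.31×10⁻⁴ Pa/m

5.31×10⁻⁴ Pa/m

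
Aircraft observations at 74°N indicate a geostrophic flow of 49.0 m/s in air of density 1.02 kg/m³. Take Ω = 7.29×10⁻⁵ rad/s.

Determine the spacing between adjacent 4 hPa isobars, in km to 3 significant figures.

Coriolis parameter at 74°N:
f = 2Ω sin φ = 2 × 7.29×10⁻⁵ × sin 74° = 1.40×10⁻⁴ s⁻¹
Geostrophic balance rearranged: |∂P/∂n| = f ρ V_g
|∂P/∂n| = 1.40×10⁻⁴ × 1.02 × 49.0 = 7.00×10⁻³ Pa/m
Isobar spacing: Δn = ΔP/|∂P/∂n| = 400 Pa / 7.00×10⁻³ Pa/m = 57104 m ≈ 57.1 km

57.1 km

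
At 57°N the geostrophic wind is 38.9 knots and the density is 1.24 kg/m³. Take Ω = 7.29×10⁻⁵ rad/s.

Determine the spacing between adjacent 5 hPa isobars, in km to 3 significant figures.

165 km

Coriolis parameter at 57°N:
f = 2Ω sin φ = 2 × 7.29×10⁻⁵ × sin 57° = 1.22×10⁻⁴ s⁻¹
Wind speed in SI: 38.9 knots = 20.0 m/s
Geostrophic balance rearranged: |∂P/∂n| = f ρ V_g
|∂P/∂n| = 1.22×10⁻⁴ × 1.24 × 20.0 = 3.03×10⁻³ Pa/m
Isobar spacing: Δn = ΔP/|∂P/∂n| = 500 Pa / 3.03×10⁻³ Pa/m = 164783 m ≈ 165 km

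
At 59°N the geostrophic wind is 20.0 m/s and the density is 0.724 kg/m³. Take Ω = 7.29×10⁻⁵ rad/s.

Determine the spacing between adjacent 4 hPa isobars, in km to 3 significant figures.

221 km

Coriolis parameter at 59°N:
f = 2Ω sin φ = 2 × 7.29×10⁻⁵ × sin 59° = 1.25×10⁻⁴ s⁻¹
Geostrophic balance rearranged: |∂P/∂n| = f ρ V_g
|∂P/∂n| = 1.25×10⁻⁴ × 0.724 × 20.0 = 1.81×10⁻³ Pa/m
Isobar spacing: Δn = ΔP/|∂P/∂n| = 400 Pa / 1.81×10⁻³ Pa/m = 221039 m ≈ 221 km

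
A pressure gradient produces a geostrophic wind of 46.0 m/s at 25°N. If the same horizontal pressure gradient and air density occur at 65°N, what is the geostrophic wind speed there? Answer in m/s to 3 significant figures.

With the same pressure gradient and density, V_g ∝ 1/f ∝ 1/sin φ.
V₂ = V₁ · sin φ₁ / sin φ₂ = 46.0 × sin 25° / sin 65°
V₂ = 46.0 × 0.4226/0.9063 = 21.5 m/s

21.5 m/s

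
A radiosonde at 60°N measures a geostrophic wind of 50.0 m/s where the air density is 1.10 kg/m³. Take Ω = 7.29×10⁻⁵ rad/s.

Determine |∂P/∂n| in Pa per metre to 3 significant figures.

Coriolis parameter at 60°N:
f = 2Ω sin φ = 2 × 7.29×10⁻⁵ × sin 60° = 1.26×10⁻⁴ s⁻¹
Geostrophic balance rearranged: |∂P/∂n| = f ρ V_g
|∂P/∂n| = 1.26×10⁻⁴ × 1.10 × 50.0 = 6.94×10⁻³ Pa/m

6.94×10⁻³ Pa/m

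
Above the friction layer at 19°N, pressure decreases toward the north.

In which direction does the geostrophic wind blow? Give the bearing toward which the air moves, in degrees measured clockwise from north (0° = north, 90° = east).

090°

The pressure-gradient force points toward the north (bearing 000°).
Geostrophic balance: in the Northern Hemisphere the Coriolis force deflects motion to the right, so the geostrophic wind blows 90° to the right of the pressure-gradient force (low pressure on the left).
Rotating 000° by 90° clockwise gives 090° — the wind blows toward the east.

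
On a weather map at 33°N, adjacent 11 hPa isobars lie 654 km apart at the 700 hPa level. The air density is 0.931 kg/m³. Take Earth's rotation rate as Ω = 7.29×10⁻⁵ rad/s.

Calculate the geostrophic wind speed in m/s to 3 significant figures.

Coriolis parameter at 33°N:
f = 2Ω sin φ = 2 × 7.29×10⁻⁵ × sin 33° = 7.94×10⁻⁵ s⁻¹
Pressure gradient: |∂P/∂n| = 1100 Pa / 654000 m = 1.68×10⁻³ Pa/m
Geostrophic balance (pressure-gradient force = Coriolis force):
V_g = (1/(fρ)) |∂P/∂n| = 1.68×10⁻³ / (7.94×10⁻⁵ × 0.931) = 22.8 m/s

22.8 m/s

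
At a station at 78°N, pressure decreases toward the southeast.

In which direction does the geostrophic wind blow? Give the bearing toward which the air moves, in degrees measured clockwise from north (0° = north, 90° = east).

225°

The pressure-gradient force points toward the southeast (bearing 135°).
Geostrophic balance: in the Northern Hemisphere the Coriolis force deflects motion to the right, so the geostrophic wind blows 90° to the right of the pressure-gradient force (low pressure on the left).
Rotating 135° by 90° clockwise gives 225° — the wind blows toward the southwest.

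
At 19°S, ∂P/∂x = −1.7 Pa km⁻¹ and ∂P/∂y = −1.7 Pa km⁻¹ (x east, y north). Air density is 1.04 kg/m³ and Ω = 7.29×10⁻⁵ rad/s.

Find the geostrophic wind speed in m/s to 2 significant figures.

Coriolis parameter at 19°S:
f = 2Ω sin φ = 2 × 7.29×10⁻⁵ × sin 19° = 4.75×10⁻⁵ s⁻¹
In the Southern Hemisphere f is negative: f = −4.75×10⁻⁵ s⁻¹.
Component geostrophic relations (x east, y north):
u_g = −(1/(fρ)) ∂P/∂y,  v_g = (1/(fρ)) ∂P/∂x
u_g = −(−1.7×10⁻³)/(−4.75×10⁻⁵ × 1.04) = −34.4 m/s;  v_g = (−1.7×10⁻³)/(−4.75×10⁻⁵ × 1.04) = 34.4 m/s
|V_g| = √(u_g² + v_g²) = 48.7 m/s

49 m/s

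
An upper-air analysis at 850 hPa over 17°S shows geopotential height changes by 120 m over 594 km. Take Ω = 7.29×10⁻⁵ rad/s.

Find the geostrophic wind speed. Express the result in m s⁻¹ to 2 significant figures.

Coriolis parameter at 17°S:
f = 2Ω sin φ = 2 × 7.29×10⁻⁵ × sin 17° = 4.26×10⁻⁵ s⁻¹
Height gradient: |∂Z/∂n| = 120 m / 594000 m = 2.02×10⁻⁴
On a pressure surface, geostrophic balance gives V_g = (g/f)|∂Z/∂n|:
V_g = 9.81 × 2.02×10⁻⁴ / 4.26×10⁻⁵ = 46.5 m/s

46 m s⁻¹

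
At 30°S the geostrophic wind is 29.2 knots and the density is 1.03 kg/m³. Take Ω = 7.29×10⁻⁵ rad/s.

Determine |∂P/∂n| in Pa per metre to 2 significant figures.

1.1×10⁻³ Pa/m

Coriolis parameter at 30°S:
f = 2Ω sin φ = 2 × 7.29×10⁻⁵ × sin 30° = 7.29×10⁻⁵ s⁻¹
Wind speed in SI: 29.2 knots = 15.0 m/s
Geostrophic balance rearranged: |∂P/∂n| = f ρ V_g
|∂P/∂n| = 7.29×10⁻⁵ × 1.03 × 15.0 = 1.13×10⁻³ Pa/m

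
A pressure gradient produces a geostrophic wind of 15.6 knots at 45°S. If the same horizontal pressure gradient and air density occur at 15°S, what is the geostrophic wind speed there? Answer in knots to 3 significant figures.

With the same pressure gradient and density, V_g ∝ 1/f ∝ 1/sin φ.
V₂ = V₁ · sin φ₁ / sin φ₂ = 15.6 × sin 45° / sin 15°
V₂ = 15.6 × 0.7071/0.2588 = 42.6 knots

42.6 knots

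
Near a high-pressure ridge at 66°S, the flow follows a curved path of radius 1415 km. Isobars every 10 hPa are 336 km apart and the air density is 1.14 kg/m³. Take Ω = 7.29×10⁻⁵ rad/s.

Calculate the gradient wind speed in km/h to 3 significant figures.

Coriolis parameter at 66°S:
f = 2Ω sin φ = 2 × 7.29×10⁻⁵ × sin 66° = 1.33×10⁻⁴ s⁻¹
Pressure gradient: |∂P/∂n| = 1000 Pa / 336000 m = 2.98×10⁻³ Pa/m
Geostrophic speed: V_g = |∂P/∂n|/(fρ) = 2.98×10⁻³/(1.33×10⁻⁴ × 1.14) = 19.6 m/s
Around a high, pressure-gradient force acts outward with centrifugal, so Coriolis balances both:
fV = (1/ρ)|∂P/∂n| + V²/R  →  V² − fR·V + fR·V_g = 0
With fR = 1.33×10⁻⁴ × 1415×10³ m = 188 m/s:
V = [fR − √((fR)² − 4 fR V_g)]/2 = [188 − √(188² − 4×188×19.6)]/2 = 22.2 m/s
Supergeostrophic (V > V_g = 19.6 m/s), as expected around a high.
Converting: 22.2 m/s × 3.6 = 80.0 km/h

80.0 km/h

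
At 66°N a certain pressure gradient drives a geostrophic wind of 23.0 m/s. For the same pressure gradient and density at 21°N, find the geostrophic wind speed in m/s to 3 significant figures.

With the same pressure gradient and density, V_g ∝ 1/f ∝ 1/sin φ.
V₂ = V₁ · sin φ₁ / sin φ₂ = 23.0 × sin 66° / sin 21°
V₂ = 23.0 × 0.9135/0.3584 = 58.6 m/s

58.6 m/s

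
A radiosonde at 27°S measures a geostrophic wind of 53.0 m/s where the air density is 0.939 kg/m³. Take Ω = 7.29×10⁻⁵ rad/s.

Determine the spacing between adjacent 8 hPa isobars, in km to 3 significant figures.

Coriolis parameter at 27°S:
f = 2Ω sin φ = 2 × 7.29×10⁻⁵ × sin 27° = 6.62×10⁻⁵ s⁻¹
Geostrophic balance rearranged: |∂P/∂n| = f ρ V_g
|∂P/∂n| = 6.62×10⁻⁵ × 0.939 × 53.0 = 3.29×10⁻³ Pa/m
Isobar spacing: Δn = ΔP/|∂P/∂n| = 800 Pa / 3.29×10⁻³ Pa/m = 242853 m ≈ 243 km

243 km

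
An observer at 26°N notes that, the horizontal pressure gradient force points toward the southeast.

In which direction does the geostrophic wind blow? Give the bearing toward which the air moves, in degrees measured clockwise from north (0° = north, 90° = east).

225°

The pressure-gradient force points toward the southeast (bearing 135°).
Geostrophic balance: in the Northern Hemisphere the Coriolis force deflects motion to the right, so the geostrophic wind blows 90° to the right of the pressure-gradient force (low pressure on the left).
Rotating 135° by 90° clockwise gives 225° — the wind blows toward the southwest.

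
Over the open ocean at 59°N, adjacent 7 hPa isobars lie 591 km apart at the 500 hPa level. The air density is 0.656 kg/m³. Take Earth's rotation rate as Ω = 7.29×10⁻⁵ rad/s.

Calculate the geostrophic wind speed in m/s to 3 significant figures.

Coriolis parameter at 59°N:
f = 2Ω sin φ = 2 × 7.29×10⁻⁵ × sin 59° = 1.25×10⁻⁴ s⁻¹
Pressure gradient: |∂P/∂n| = 700 Pa / 591000 m = 1.18×10⁻³ Pa/m
Geostrophic balance (pressure-gradient force = Coriolis force):
V_g = (1/(fρ)) |∂P/∂n| = 1.18×10⁻³ / (1.25×10⁻⁴ × 0.656) = 14.4 m/s

14.4 m/s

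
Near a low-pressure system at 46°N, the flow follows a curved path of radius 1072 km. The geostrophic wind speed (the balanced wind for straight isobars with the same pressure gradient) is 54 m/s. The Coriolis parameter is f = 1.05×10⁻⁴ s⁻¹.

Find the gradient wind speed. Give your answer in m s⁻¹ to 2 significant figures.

Around a low, centrifugal force acts outward with Coriolis, so pressure-gradient force balances both:
(1/ρ)|∂P/∂n| = fV + V²/R  →  V² + fR·V − fR·V_g = 0
With fR = 1.05×10⁻⁴ × 1072×10³ m = 113 m/s:
V = [−fR + √((fR)² + 4 fR V_g)]/2 = [−113 + √(113² + 4×113×54)]/2 = 39.9 m/s
Subgeostrophic (V < V_g = 54 m/s), as expected around a low.

40 m s⁻¹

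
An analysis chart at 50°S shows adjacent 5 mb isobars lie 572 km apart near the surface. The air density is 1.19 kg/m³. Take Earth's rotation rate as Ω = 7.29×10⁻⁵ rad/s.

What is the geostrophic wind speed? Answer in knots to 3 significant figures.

12.8 knots

Coriolis parameter at 50°S:
f = 2Ω sin φ = 2 × 7.29×10⁻⁵ × sin 50° = 1.12×10⁻⁴ s⁻¹
Pressure gradient: |∂P/∂n| = 500 Pa / 572000 m = 8.74×10⁻⁴ Pa/m
Geostrophic balance (pressure-gradient force = Coriolis force):
V_g = (1/(fρ)) |∂P/∂n| = 8.74×10⁻⁴ / (1.12×10⁻⁴ × 1.19) = 6.58 m/s
Converting: 6.58 m/s × 1.944 = 12.8 knots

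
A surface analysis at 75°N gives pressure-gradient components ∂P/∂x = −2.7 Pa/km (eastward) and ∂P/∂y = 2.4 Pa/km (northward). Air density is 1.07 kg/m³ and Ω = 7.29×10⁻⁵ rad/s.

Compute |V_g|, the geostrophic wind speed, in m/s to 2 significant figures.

24 m/s

Coriolis parameter at 75°N:
f = 2Ω sin φ = 2 × 7.29×10⁻⁵ × sin 75° = 1.41×10⁻⁴ s⁻¹
Component geostrophic relations (x east, y north):
u_g = −(1/(fρ)) ∂P/∂y,  v_g = (1/(fρ)) ∂P/∂x
u_g = −(2.4×10⁻³)/(1.41×10⁻⁴ × 1.07) = −15.9 m/s;  v_g = (−2.7×10⁻³)/(1.41×10⁻⁴ × 1.07) = −17.9 m/s
|V_g| = √(u_g² + v_g²) = 24.0 m/s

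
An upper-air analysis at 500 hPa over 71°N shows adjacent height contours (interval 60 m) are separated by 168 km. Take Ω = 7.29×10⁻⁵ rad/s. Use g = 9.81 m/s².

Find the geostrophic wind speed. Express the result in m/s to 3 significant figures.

25.4 m/s

Coriolis parameter at 71°N:
f = 2Ω sin φ = 2 × 7.29×10⁻⁵ × sin 71° = 1.38×10⁻⁴ s⁻¹
Height gradient: |∂Z/∂n| = 60 m / 168000 m = 3.57×10⁻⁴
On a pressure surface, geostrophic balance gives V_g = (g/f)|∂Z/∂n|:
V_g = 9.81 × 3.57×10⁻⁴ / 1.38×10⁻⁴ = 25.4 m/s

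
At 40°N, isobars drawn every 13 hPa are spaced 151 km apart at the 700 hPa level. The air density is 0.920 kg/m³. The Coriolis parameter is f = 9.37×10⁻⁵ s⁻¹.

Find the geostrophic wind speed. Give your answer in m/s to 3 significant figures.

Pressure gradient: |∂P/∂n| = 1300 Pa / 151000 m = 8.61×10⁻³ Pa/m
Geostrophic balance (pressure-gradient force = Coriolis force):
V_g = (1/(fρ)) |∂P/∂n| = 8.61×10⁻³ / (9.37×10⁻⁵ × 0.920) = 99.9 m/s

99.9 m/s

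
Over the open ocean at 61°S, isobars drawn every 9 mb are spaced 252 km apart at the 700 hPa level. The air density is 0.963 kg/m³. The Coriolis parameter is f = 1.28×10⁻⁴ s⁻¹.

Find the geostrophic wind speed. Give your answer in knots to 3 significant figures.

Pressure gradient: |∂P/∂n| = 900 Pa / 252000 m = 3.57×10⁻³ Pa/m
Geostrophic balance (pressure-gradient force = Coriolis force):
V_g = (1/(fρ)) |∂P/∂n| = 3.57×10⁻³ / (1.28×10⁻⁴ × 0.963) = 29.0 m/s
Converting: 29.0 m/s × 1.944 = 56.3 knots

56.3 knots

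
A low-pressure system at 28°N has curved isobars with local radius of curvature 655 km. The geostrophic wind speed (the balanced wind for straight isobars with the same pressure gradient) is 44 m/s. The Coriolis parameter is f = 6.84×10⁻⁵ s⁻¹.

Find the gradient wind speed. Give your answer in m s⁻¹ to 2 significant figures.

Around a low, centrifugal force acts outward with Coriolis, so pressure-gradient force balances both:
(1/ρ)|∂P/∂n| = fV + V²/R  →  V² + fR·V − fR·V_g = 0
With fR = 6.84×10⁻⁵ × 655×10³ m = 44.8 m/s:
V = [−fR + √((fR)² + 4 fR V_g)]/2 = [−44.8 + √(44.8² + 4×44.8×44)]/2 = 27.3 m/s
Subgeostrophic (V < V_g = 44 m/s), as expected around a low.

27 m s⁻¹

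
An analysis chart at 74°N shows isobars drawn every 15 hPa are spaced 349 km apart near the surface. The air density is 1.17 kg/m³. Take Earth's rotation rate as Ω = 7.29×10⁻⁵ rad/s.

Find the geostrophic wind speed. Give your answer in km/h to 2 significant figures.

94 km/h

Coriolis parameter at 74°N:
f = 2Ω sin φ = 2 × 7.29×10⁻⁵ × sin 74° = 1.40×10⁻⁴ s⁻¹
Pressure gradient: |∂P/∂n| = 1500 Pa / 349000 m = 4.30×10⁻³ Pa/m
Geostrophic balance (pressure-gradient force = Coriolis force):
V_g = (1/(fρ)) |∂P/∂n| = 4.30×10⁻³ / (1.40×10⁻⁴ × 1.17) = 26.2 m/s
Converting: 26.2 m/s × 3.6 = 94 km/h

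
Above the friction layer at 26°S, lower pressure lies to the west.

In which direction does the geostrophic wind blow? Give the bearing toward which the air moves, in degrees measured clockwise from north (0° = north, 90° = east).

The pressure-gradient force points toward the west (bearing 270°).
Geostrophic balance: in the Southern Hemisphere the Coriolis force deflects motion to the left, so the geostrophic wind blows 90° to the left of the pressure-gradient force (low pressure on the right).
Rotating 270° by 90° counterclockwise gives 180° — the wind blows toward the south.

180°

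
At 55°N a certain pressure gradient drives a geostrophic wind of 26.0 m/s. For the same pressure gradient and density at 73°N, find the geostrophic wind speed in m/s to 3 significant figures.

22.3 m/s

With the same pressure gradient and density, V_g ∝ 1/f ∝ 1/sin φ.
V₂ = V₁ · sin φ₁ / sin φ₂ = 26.0 × sin 55° / sin 73°
V₂ = 26.0 × 0.8192/0.9563 = 22.3 m/s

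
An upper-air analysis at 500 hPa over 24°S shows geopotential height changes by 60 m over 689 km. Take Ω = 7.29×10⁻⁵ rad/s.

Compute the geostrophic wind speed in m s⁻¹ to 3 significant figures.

Coriolis parameter at 24°S:
f = 2Ω sin φ = 2 × 7.29×10⁻⁵ × sin 24° = 5.93×10⁻⁵ s⁻¹
Height gradient: |∂Z/∂n| = 60 m / 689000 m = 8.71×10⁻⁵
On a pressure surface, geostrophic balance gives V_g = (g/f)|∂Z/∂n|:
V_g = 9.81 × 8.71×10⁻⁵ / 5.93×10⁻⁵ = 14.4 m/s

14.4 m s⁻¹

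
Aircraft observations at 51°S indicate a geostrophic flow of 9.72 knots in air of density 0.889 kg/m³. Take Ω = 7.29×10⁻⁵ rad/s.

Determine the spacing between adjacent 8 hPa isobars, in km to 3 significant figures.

Coriolis parameter at 51°S:
f = 2Ω sin φ = 2 × 7.29×10⁻⁵ × sin 51° = 1.13×10⁻⁴ s⁻¹
Wind speed in SI: 9.72 knots = 5.00 m/s
Geostrophic balance rearranged: |∂P/∂n| = f ρ V_g
|∂P/∂n| = 1.13×10⁻⁴ × 0.889 × 5.00 = 5.04×10⁻⁴ Pa/m
Isobar spacing: Δn = ΔP/|∂P/∂n| = 800 Pa / 5.04×10⁻⁴ Pa/m = 1588268 m ≈ 1590 km

1590 km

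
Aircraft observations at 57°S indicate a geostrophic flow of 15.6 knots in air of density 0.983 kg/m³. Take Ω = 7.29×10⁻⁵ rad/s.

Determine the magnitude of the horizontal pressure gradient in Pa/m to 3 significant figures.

Coriolis parameter at 57°S:
f = 2Ω sin φ = 2 × 7.29×10⁻⁵ × sin 57° = 1.22×10⁻⁴ s⁻¹
Wind speed in SI: 15.6 knots = 8.03 m/s
Geostrophic balance rearranged: |∂P/∂n| = f ρ V_g
|∂P/∂n| = 1.22×10⁻⁴ × 0.983 × 8.03 = 9.65×10⁻⁴ Pa/m

9.65×10⁻⁴ Pa/m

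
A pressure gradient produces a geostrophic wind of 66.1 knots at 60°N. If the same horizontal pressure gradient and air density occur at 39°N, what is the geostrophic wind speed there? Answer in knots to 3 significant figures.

91.0 knots

With the same pressure gradient and density, V_g ∝ 1/f ∝ 1/sin φ.
V₂ = V₁ · sin φ₁ / sin φ₂ = 66.1 × sin 60° / sin 39°
V₂ = 66.1 × 0.8660/0.6293 = 91.0 knots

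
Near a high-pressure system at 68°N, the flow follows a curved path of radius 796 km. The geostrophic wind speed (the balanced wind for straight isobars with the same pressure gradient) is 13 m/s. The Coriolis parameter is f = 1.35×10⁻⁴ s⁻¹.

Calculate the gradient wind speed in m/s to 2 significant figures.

Around a high, pressure-gradient force acts outward with centrifugal, so Coriolis balances both:
fV = (1/ρ)|∂P/∂n| + V²/R  →  V² − fR·V + fR·V_g = 0
With fR = 1.35×10⁻⁴ × 796×10³ m = 107 m/s:
V = [fR − √((fR)² − 4 fR V_g)]/2 = [107 − √(107² − 4×107×13)]/2 = 15.1 m/s
Supergeostrophic (V > V_g = 13 m/s), as expected around a high.

15 m/s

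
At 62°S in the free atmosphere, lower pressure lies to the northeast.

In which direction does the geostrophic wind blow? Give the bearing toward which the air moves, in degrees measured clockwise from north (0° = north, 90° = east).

The pressure-gradient force points toward the northeast (bearing 045°).
Geostrophic balance: in the Southern Hemisphere the Coriolis force deflects motion to the left, so the geostrophic wind blows 90° to the left of the pressure-gradient force (low pressure on the right).
Rotating 045° by 90° counterclockwise gives 315° — the wind blows toward the northwest.

315°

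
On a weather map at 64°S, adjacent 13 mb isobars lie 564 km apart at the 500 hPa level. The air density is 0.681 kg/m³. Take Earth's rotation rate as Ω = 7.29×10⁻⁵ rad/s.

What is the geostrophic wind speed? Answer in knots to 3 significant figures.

Coriolis parameter at 64°S:
f = 2Ω sin φ = 2 × 7.29×10⁻⁵ × sin 64° = 1.31×10⁻⁴ s⁻¹
Pressure gradient: |∂P/∂n| = 1300 Pa / 564000 m = 2.30×10⁻³ Pa/m
Geostrophic balance (pressure-gradient force = Coriolis force):
V_g = (1/(fρ)) |∂P/∂n| = 2.30×10⁻³ / (1.31×10⁻⁴ × 0.681) = 25.8 m/s
Converting: 25.8 m/s × 1.944 = 50.2 knots

50.2 knots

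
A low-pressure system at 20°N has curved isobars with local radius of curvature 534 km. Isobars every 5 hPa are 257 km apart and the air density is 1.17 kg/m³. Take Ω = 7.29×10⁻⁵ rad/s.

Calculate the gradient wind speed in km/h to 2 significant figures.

70 km/h

Coriolis parameter at 20°N:
f = 2Ω sin φ = 2 × 7.29×10⁻⁵ × sin 20° = 4.99×10⁻⁵ s⁻¹
Pressure gradient: |∂P/∂n| = 500 Pa / 257000 m = 1.95×10⁻³ Pa/m
Geostrophic speed: V_g = |∂P/∂n|/(fρ) = 1.95×10⁻³/(4.99×10⁻⁵ × 1.17) = 33.3 m/s
Around a low, centrifugal force acts outward with Coriolis, so pressure-gradient force balances both:
(1/ρ)|∂P/∂n| = fV + V²/R  →  V² + fR·V − fR·V_g = 0
With fR = 4.99×10⁻⁵ × 534×10³ m = 26.6 m/s:
V = [−fR + √((fR)² + 4 fR V_g)]/2 = [−26.6 + √(26.6² + 4×26.6×33.3)]/2 = 19.3 m/s
Subgeostrophic (V < V_g = 33.3 m/s), as expected around a low.
Converting: 19.3 m/s × 3.6 = 70 km/h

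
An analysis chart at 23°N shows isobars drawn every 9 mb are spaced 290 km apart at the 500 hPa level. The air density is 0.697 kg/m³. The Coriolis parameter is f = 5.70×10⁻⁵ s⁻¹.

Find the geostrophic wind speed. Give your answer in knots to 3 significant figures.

152 knots

Pressure gradient: |∂P/∂n| = 900 Pa / 290000 m = 3.10×10⁻³ Pa/m
Geostrophic balance (pressure-gradient force = Coriolis force):
V_g = (1/(fρ)) |∂P/∂n| = 3.10×10⁻³ / (5.70×10⁻⁵ × 0.697) = 78.1 m/s
Converting: 78.1 m/s × 1.944 = 152 knots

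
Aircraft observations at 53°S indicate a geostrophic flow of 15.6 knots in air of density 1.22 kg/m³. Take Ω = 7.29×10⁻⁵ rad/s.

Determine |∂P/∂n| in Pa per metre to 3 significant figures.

1.14×10⁻³ Pa/m

Coriolis parameter at 53°S:
f = 2Ω sin φ = 2 × 7.29×10⁻⁵ × sin 53° = 1.16×10⁻⁴ s⁻¹
Wind speed in SI: 15.6 knots = 8.03 m/s
Geostrophic balance rearranged: |∂P/∂n| = f ρ V_g
|∂P/∂n| = 1.16×10⁻⁴ × 1.22 × 8.03 = 1.14×10⁻³ Pa/m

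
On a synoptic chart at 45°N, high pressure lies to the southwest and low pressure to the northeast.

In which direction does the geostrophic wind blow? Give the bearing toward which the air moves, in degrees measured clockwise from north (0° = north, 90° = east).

The pressure-gradient force points toward the northeast (bearing 045°).
Geostrophic balance: in the Northern Hemisphere the Coriolis force deflects motion to the right, so the geostrophic wind blows 90° to the right of the pressure-gradient force (low pressure on the left).
Rotating 045° by 90° clockwise gives 135° — the wind blows toward the southeast.

135°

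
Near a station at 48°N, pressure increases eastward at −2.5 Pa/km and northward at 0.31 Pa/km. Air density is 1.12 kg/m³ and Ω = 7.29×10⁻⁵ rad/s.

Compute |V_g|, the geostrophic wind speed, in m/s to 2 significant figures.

Coriolis parameter at 48°N:
f = 2Ω sin φ = 2 × 7.29×10⁻⁵ × sin 48° = 1.08×10⁻⁴ s⁻¹
Component geostrophic relations (x east, y north):
u_g = −(1/(fρ)) ∂P/∂y,  v_g = (1/(fρ)) ∂P/∂x
u_g = −(0.31×10⁻³)/(1.08×10⁻⁴ × 1.12) = −2.55 m/s;  v_g = (−2.5×10⁻³)/(1.08×10⁻⁴ × 1.12) = −20.6 m/s
|V_g| = √(u_g² + v_g²) = 20.8 m/s

21 m/s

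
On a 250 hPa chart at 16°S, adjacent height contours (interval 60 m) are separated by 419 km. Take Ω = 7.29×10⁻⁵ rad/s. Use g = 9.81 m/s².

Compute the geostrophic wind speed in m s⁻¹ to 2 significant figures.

Coriolis parameter at 16°S:
f = 2Ω sin φ = 2 × 7.29×10⁻⁵ × sin 16° = 4.02×10⁻⁵ s⁻¹
Height gradient: |∂Z/∂n| = 60 m / 419000 m = 1.43×10⁻⁴
On a pressure surface, geostrophic balance gives V_g = (g/f)|∂Z/∂n|:
V_g = 9.81 × 1.43×10⁻⁴ / 4.02×10⁻⁵ = 35.0 m/s

35 m s⁻¹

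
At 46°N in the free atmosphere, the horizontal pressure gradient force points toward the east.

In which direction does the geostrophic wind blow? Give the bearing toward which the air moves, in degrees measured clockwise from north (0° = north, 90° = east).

180°

The pressure-gradient force points toward the east (bearing 090°).
Geostrophic balance: in the Northern Hemisphere the Coriolis force deflects motion to the right, so the geostrophic wind blows 90° to the right of the pressure-gradient force (low pressure on the left).
Rotating 090° by 90° clockwise gives 180° — the wind blows toward the south.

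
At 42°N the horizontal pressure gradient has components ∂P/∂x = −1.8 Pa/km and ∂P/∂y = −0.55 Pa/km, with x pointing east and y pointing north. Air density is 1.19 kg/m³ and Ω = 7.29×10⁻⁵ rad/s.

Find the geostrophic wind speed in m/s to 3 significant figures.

Coriolis parameter at 42°N:
f = 2Ω sin φ = 2 × 7.29×10⁻⁵ × sin 42° = 9.76×10⁻⁵ s⁻¹
Component geostrophic relations (x east, y north):
u_g = −(1/(fρ)) ∂P/∂y,  v_g = (1/(fρ)) ∂P/∂x
u_g = −(−0.55×10⁻³)/(9.76×10⁻⁵ × 1.19) = 4.74 m/s;  v_g = (−1.8×10⁻³)/(9.76×10⁻⁵ × 1.19) = −15.5 m/s
|V_g| = √(u_g² + v_g²) = 16.2 m/s

16.2 m/s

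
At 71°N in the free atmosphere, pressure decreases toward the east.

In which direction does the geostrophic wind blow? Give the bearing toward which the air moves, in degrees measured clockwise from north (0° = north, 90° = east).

180°

The pressure-gradient force points toward the east (bearing 090°).
Geostrophic balance: in the Northern Hemisphere the Coriolis force deflects motion to the right, so the geostrophic wind blows 90° to the right of the pressure-gradient force (low pressure on the left).
Rotating 090° by 90° clockwise gives 180° — the wind blows toward the south.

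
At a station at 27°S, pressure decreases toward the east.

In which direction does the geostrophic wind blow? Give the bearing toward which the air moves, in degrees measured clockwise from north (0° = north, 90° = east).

000°

The pressure-gradient force points toward the east (bearing 090°).
Geostrophic balance: in the Southern Hemisphere the Coriolis force deflects motion to the left, so the geostrophic wind blows 90° to the left of the pressure-gradient force (low pressure on the right).
Rotating 090° by 90° counterclockwise gives 000° — the wind blows toward the north.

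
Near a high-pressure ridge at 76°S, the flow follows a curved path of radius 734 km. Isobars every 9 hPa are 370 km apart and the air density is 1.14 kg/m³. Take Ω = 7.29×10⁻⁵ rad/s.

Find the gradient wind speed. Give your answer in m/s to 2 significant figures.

Coriolis parameter at 76°S:
f = 2Ω sin φ = 2 × 7.29×10⁻⁵ × sin 76° = 1.41×10⁻⁴ s⁻¹
Pressure gradient: |∂P/∂n| = 900 Pa / 370000 m = 2.43×10⁻³ Pa/m
Geostrophic speed: V_g = |∂P/∂n|/(fρ) = 2.43×10⁻³/(1.41×10⁻⁴ × 1.14) = 15.1 m/s
Around a high, pressure-gradient force acts outward with centrifugal, so Coriolis balances both:
fV = (1/ρ)|∂P/∂n| + V²/R  →  V² − fR·V + fR·V_g = 0
With fR = 1.41×10⁻⁴ × 734×10³ m = 104 m/s:
V = [fR − √((fR)² − 4 fR V_g)]/2 = [104 − √(104² − 4×104×15.1)]/2 = 18.3 m/s
Supergeostrophic (V > V_g = 15.1 m/s), as expected around a high.

18 m/s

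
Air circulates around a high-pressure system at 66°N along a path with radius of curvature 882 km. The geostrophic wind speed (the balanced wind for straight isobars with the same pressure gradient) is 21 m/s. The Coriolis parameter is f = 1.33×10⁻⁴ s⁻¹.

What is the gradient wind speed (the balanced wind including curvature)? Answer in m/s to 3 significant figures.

27.4 m/s

Around a high, pressure-gradient force acts outward with centrifugal, so Coriolis balances both:
fV = (1/ρ)|∂P/∂n| + V²/R  →  V² − fR·V + fR·V_g = 0
With fR = 1.33×10⁻⁴ × 882×10³ m = 117 m/s:
V = [fR − √((fR)² − 4 fR V_g)]/2 = [117 − √(117² − 4×117×21)]/2 = 27.4 m/s
Supergeostrophic (V > V_g = 21 m/s), as expected around a high.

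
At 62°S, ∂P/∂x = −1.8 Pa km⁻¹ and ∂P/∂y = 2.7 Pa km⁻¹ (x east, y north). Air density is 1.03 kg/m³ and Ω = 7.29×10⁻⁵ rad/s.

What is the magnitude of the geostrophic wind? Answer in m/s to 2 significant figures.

24 m/s

Coriolis parameter at 62°S:
f = 2Ω sin φ = 2 × 7.29×10⁻⁵ × sin 62° = 1.29×10⁻⁴ s⁻¹
In the Southern Hemisphere f is negative: f = −1.29×10⁻⁴ s⁻¹.
Component geostrophic relations (x east, y north):
u_g = −(1/(fρ)) ∂P/∂y,  v_g = (1/(fρ)) ∂P/∂x
u_g = −(2.7×10⁻³)/(−1.29×10⁻⁴ × 1.03) = 20.4 m/s;  v_g = (−1.8×10⁻³)/(−1.29×10⁻⁴ × 1.03) = 13.6 m/s
|V_g| = √(u_g² + v_g²) = 24.5 m/s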